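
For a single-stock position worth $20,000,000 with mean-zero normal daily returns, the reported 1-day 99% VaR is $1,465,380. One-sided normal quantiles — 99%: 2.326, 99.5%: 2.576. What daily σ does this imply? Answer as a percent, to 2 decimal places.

VaR as a fraction: $1,465,380 / $20,000,000 = 7.327%.
σ = VaR / z = 7.327% / 2.326 = 3.150%.

3.15%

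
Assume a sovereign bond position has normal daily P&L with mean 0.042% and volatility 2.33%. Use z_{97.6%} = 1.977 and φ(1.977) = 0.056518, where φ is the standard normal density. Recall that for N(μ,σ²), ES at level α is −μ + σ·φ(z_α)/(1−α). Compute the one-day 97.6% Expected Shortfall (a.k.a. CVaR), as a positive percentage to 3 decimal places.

5.445%

Tail multiplier: φ(z)/(1−α) = 0.056518 / 0.024 = 2.355.
ES = −(0.042%) + 2.33% × 2.355 = 5.445%.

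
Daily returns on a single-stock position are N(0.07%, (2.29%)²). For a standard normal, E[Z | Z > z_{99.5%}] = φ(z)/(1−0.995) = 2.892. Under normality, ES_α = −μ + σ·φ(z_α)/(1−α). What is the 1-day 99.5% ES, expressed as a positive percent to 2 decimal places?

6.55%

ES = −(0.07%) + 2.29% × 2.892 = 6.553%.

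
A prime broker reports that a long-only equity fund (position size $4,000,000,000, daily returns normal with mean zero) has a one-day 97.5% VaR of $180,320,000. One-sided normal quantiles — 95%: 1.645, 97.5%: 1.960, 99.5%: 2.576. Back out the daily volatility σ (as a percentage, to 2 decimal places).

VaR as a fraction: $180,320,000 / $4,000,000,000 = 4.508%.
σ = VaR / z = 4.508% / 1.960 = 2.300%.

2.30%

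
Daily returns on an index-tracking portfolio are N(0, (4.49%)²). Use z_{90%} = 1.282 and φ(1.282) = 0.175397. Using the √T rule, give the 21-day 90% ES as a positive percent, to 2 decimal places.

σ_{21d} = 4.49% × √21 = 20.576%.
ES multiplier = φ(z)/(1−α) = 0.175397/0.1 = 1.754.
ES = 20.576% × 1.754 = 36.090%.

36.09%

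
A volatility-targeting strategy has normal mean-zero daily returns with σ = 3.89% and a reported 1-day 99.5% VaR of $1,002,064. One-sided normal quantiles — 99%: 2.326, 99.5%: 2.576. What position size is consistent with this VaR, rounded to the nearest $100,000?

$10,000,000

VaR as a fraction of value: z·σ = 2.576 × 3.89% = 10.0206%.
Position = $1,002,064 / 0.100206 = $10,000,000.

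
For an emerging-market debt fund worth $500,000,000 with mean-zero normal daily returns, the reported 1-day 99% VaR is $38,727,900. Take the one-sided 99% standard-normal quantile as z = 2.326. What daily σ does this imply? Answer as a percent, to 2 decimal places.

VaR as a fraction: $38,727,900 / $500,000,000 = 7.746%.
σ = VaR / z = 7.746% / 2.326 = 3.330%.

3.33%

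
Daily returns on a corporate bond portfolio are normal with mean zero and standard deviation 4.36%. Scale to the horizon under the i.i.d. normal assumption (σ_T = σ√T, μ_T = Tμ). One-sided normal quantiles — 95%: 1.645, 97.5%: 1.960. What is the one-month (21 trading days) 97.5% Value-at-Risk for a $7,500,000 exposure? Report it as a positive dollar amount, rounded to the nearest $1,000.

$2,937,000

σ_{21d} = 4.36% × √21 = 19.980%.
VaR = 1.960 × 19.980% = 39.161%.
On $7,500,000: 0.39161 × $7,500,000 = $2,937,075.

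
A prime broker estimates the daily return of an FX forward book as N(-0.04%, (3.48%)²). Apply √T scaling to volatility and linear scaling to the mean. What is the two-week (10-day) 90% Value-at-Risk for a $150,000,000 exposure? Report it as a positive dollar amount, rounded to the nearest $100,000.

At 90%, z = 1.282.
σ_{10d} = 3.48% × √10 = 11.005%; μ_{10d} = 10 × -0.04% = -0.400%.
VaR = −(-0.400%) + 1.282 × 11.005% = 14.508%.
On $150,000,000: 0.14508 × $150,000,000 = $21,762,000.

$21,800,000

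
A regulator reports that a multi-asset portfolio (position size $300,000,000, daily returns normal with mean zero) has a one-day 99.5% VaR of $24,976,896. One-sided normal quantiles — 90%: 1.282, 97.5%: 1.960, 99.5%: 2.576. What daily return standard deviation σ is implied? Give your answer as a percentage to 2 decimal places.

VaR as a fraction: $24,976,896 / $300,000,000 = 8.326%.
σ = VaR / z = 8.326% / 2.576 = 3.232%.

3.23%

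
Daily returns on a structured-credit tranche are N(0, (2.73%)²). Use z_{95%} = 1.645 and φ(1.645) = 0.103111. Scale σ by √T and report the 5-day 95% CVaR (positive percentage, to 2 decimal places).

σ_{5d} = 2.73% × √5 = 6.104%.
ES multiplier = φ(z)/(1−α) = 0.103111/0.05 = 2.062.
ES = 6.104% × 2.062 = 12.586%.

12.59%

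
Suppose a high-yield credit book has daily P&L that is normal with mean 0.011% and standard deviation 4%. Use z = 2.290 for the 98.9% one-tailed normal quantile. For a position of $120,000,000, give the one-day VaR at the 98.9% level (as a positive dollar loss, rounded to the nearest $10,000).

$10,980,000

VaR = −μ + z·σ = −(0.011%) + 2.290 × 4% = 9.149%.
On $120,000,000: 0.09149 × $120,000,000 = $10,978,800.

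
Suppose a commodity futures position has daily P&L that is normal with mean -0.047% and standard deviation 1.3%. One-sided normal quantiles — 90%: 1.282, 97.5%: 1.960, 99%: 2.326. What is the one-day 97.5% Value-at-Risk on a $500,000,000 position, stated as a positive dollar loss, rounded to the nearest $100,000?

$13,000,000

VaR = −μ + z·σ = −(-0.047%) + 1.960 × 1.3% = 2.595%.
On $500,000,000: 0.02595 × $500,000,000 = $12,975,000.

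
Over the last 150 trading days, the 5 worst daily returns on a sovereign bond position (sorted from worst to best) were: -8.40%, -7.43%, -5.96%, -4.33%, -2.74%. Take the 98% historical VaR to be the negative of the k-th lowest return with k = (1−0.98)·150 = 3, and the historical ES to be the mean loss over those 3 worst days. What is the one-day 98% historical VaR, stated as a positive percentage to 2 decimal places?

k = 3; the 3rd lowest return is -5.96%, so VaR = 5.96%.

5.96%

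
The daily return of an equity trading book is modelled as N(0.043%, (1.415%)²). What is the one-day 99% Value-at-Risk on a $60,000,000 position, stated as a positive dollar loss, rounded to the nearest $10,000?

At 99% one-sided, z = 2.326.
VaR = −μ + z·σ = −(0.043%) + 2.326 × 1.415% = 3.248%.
On $60,000,000: 0.03248 × $60,000,000 = $1,948,800.

$1,950,000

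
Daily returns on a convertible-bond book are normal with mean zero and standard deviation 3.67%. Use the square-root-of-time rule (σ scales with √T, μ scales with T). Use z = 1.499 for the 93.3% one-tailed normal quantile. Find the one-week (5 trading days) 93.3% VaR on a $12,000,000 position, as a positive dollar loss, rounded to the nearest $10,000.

$1,480,000

σ_{5d} = 3.67% × √5 = 8.206%.
VaR = 1.499 × 8.206% = 12.301%.
On $12,000,000: 0.12301 × $12,000,000 = $1,476,120.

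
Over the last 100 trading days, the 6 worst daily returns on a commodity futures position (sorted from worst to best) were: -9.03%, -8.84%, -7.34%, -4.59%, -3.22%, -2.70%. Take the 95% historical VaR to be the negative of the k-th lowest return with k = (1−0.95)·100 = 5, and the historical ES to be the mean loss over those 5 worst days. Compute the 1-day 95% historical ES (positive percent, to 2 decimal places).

6.60%

The 5 worst returns sum to -33.02%.
ES = −(-33.02%) / 5 = 6.604% ≈ 6.60%.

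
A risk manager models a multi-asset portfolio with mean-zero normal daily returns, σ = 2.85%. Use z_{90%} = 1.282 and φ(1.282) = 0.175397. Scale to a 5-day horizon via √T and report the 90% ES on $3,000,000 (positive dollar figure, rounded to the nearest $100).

σ_{5d} = 2.85% × √5 = 6.373%.
ES multiplier = φ(z)/(1−α) = 0.175397/0.1 = 1.754.
ES = 6.373% × 1.754 = 11.178%; on $3,000,000: $335,340.

$335,300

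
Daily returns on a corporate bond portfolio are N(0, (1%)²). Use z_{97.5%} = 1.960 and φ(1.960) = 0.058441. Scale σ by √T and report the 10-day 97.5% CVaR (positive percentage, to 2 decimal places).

7.39%

σ_{10d} = 1% × √10 = 3.162%.
ES multiplier = φ(z)/(1−α) = 0.058441/0.025 = 2.338.
ES = 3.162% × 2.338 = 7.393%.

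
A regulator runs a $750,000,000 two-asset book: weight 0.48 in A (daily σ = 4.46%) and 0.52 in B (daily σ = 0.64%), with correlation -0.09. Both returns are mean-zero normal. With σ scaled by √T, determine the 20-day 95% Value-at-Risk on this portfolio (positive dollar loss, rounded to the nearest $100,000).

$117,900,000

σ_p = √(0.48²·4.46² + 0.52²·0.64² + 2·-0.09·0.48·0.52·4.46·0.64) = 2.137%.
σ_{20d} = 2.137% × √20 = 9.557%.
z(95%) = 1.645.
VaR = 1.645 × 9.557% = 15.721%; on $750,000,000 that is $117,907,500.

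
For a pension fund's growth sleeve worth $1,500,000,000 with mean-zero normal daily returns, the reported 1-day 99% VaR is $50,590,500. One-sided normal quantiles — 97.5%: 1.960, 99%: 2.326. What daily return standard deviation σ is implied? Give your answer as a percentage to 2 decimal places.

1.45%

VaR as a fraction: $50,590,500 / $1,500,000,000 = 3.373%.
σ = VaR / z = 3.373% / 2.326 = 1.450%.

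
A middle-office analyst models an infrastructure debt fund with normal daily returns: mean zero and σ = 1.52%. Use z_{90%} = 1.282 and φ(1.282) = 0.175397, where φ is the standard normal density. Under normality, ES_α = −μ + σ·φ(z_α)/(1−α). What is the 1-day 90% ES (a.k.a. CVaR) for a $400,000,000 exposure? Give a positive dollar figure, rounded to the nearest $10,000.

$10,660,000

Tail multiplier: φ(z)/(1−α) = 0.175397 / 0.1 = 1.754.
ES = 1.52% × 1.754 = 2.666%.
On $400,000,000: 0.02666 × $400,000,000 = $10,664,000.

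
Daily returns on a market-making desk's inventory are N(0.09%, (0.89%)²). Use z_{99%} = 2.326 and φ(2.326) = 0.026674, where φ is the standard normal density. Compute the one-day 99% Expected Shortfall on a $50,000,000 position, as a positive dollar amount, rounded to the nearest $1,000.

$1,142,000

Tail multiplier: φ(z)/(1−α) = 0.026674 / 0.01 = 2.667.
ES = −(0.09%) + 0.89% × 2.667 = 2.284%.
On $50,000,000: 0.02284 × $50,000,000 = $1,142,000.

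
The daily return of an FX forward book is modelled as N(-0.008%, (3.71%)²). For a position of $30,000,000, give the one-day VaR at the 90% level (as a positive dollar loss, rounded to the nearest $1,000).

At 90% one-sided, z = 1.282.
VaR = −μ + z·σ = −(-0.008%) + 1.282 × 3.71% = 4.764%.
On $30,000,000: 0.04764 × $30,000,000 = $1,429,200.

$1,429,000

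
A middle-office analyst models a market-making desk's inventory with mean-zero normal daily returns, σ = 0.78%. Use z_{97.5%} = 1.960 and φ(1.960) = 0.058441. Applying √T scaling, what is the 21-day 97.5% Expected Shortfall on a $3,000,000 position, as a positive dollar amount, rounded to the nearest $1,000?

$251,000

σ_{21d} = 0.78% × √21 = 3.574%.
ES multiplier = φ(z)/(1−α) = 0.058441/0.025 = 2.338.
ES = 3.574% × 2.338 = 8.356%; on $3,000,000: $250,680.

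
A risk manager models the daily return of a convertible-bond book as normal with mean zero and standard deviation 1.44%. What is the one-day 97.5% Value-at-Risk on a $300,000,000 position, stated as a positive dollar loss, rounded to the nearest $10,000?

$8,470,000

At 97.5% one-sided, z = 1.960.
VaR = z·σ = 1.960 × 1.44% = 2.822%.
On $300,000,000: 0.02822 × $300,000,000 = $8,466,000.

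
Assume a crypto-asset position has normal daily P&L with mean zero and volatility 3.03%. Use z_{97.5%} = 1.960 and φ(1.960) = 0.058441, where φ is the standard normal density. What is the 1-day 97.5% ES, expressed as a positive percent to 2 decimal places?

7.08%

Tail multiplier: φ(z)/(1−α) = 0.058441 / 0.025 = 2.338.
ES = 3.03% × 2.338 = 7.084%.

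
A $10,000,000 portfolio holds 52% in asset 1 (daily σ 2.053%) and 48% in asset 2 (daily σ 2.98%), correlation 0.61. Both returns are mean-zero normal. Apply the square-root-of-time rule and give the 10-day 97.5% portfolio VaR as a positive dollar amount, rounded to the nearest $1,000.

$1,393,000

σ_p = √(0.52²·2.053² + 0.48²·2.98² + 2·0.61·0.52·0.48·2.053·2.98) = 2.247%.
σ_{10d} = 2.247% × √10 = 7.106%.
z(97.5%) = 1.960.
VaR = 1.960 × 7.106% = 13.928%; on $10,000,000 that is $1,392,800.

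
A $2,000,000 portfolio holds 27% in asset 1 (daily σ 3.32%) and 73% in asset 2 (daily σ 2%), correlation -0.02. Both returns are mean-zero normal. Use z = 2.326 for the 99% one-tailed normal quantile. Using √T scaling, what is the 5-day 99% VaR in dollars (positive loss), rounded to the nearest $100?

$176,600

σ_p = √(0.27²·3.32² + 0.73²·2² + 2·-0.02·0.27·0.73·3.32·2) = 1.698%.
σ_{5d} = 1.698% × √5 = 3.797%.
VaR = 2.326 × 3.797% = 8.832%; on $2,000,000 that is $176,640.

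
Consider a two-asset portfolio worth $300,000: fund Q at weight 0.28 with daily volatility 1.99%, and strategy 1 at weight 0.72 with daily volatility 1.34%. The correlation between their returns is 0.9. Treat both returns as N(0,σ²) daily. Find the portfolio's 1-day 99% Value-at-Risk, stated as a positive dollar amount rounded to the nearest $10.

σ_p² = 0.28²·1.99² + 0.72²·1.34² + 2·0.9·0.28·0.72·1.99·1.34 = 2.2090 (%²).
σ_p = √2.2090 = 1.486%.
At 99%, z = 2.326.
VaR = 2.326 × 1.486% = 3.456%; on $300,000 that is $10,368.

$10,370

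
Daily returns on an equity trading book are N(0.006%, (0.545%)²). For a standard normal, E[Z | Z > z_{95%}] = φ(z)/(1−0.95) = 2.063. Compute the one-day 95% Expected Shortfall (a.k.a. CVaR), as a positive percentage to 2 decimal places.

ES = −(0.006%) + 0.545% × 2.063 = 1.118%.

1.12%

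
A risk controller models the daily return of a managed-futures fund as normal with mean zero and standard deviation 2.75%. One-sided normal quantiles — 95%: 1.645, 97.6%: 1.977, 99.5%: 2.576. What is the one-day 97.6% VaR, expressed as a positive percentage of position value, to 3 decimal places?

VaR = z·σ = 1.977 × 2.75% = 5.437%.

5.437%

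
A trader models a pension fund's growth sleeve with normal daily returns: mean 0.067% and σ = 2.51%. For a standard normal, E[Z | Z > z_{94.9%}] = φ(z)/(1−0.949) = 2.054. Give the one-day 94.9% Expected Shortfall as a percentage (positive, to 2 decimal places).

ES = −(0.067%) + 2.51% × 2.054 = 5.089%.

5.09%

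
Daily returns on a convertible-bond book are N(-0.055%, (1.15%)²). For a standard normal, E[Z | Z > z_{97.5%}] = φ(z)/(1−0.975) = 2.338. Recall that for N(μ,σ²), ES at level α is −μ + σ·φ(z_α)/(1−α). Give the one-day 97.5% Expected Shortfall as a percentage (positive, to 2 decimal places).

ES = −(-0.055%) + 1.15% × 2.338 = 2.744%.

2.74%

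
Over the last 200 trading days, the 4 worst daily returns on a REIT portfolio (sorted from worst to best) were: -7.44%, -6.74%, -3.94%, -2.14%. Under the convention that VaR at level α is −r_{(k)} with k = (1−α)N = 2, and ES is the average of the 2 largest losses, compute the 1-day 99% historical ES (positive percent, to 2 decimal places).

7.09%

The 2 worst returns sum to -14.18%.
ES = −(-14.18%) / 2 = 7.09%.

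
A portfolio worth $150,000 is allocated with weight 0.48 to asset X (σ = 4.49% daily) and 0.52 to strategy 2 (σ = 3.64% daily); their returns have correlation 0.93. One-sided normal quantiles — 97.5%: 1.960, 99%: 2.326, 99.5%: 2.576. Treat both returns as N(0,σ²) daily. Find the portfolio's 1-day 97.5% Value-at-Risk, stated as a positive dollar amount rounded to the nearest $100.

$11,700

σ_p² = 0.48²·4.49² + 0.52²·3.64² + 2·0.93·0.48·0.52·4.49·3.64 = 15.8152 (%²).
σ_p = √15.8152 = 3.977%.
VaR = 1.960 × 3.977% = 7.795%; on $150,000 that is $11,692.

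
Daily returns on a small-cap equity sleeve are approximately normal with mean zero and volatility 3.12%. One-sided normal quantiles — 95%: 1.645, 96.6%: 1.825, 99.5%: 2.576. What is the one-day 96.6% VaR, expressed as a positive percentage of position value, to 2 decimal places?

VaR = z·σ = 1.825 × 3.12% = 5.694%.

5.69%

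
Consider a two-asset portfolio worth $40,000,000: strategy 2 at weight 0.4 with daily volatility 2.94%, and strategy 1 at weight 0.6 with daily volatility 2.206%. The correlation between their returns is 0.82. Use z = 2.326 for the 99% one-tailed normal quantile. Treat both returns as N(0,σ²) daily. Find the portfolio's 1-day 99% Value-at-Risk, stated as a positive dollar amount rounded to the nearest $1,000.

σ_p² = 0.4²·2.94² + 0.6²·2.206² + 2·0.82·0.4·0.6·2.94·2.206 = 5.6876 (%²).
σ_p = √5.6876 = 2.385%.
VaR = 2.326 × 2.385% = 5.548%; on $40,000,000 that is $2,219,200.

$2,219,000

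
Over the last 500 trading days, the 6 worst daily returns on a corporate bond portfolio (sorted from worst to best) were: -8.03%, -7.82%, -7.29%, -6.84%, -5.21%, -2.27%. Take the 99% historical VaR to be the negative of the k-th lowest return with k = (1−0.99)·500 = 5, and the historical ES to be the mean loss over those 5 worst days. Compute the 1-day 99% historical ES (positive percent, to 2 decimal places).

7.04%

The 5 worst returns sum to -35.19%.
ES = −(-35.19%) / 5 = 7.038% ≈ 7.04%.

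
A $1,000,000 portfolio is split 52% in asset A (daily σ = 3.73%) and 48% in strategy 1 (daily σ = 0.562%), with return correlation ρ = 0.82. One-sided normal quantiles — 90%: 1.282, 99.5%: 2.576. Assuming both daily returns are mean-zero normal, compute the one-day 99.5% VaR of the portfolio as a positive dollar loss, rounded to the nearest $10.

$55,800

σ_p² = 0.52²·3.73² + 0.48²·0.562² + 2·0.82·0.52·0.48·3.73·0.562 = 4.6929 (%²).
σ_p = √4.6929 = 2.166%.
VaR = 2.576 × 2.166% = 5.580%; on $1,000,000 that is $55,800.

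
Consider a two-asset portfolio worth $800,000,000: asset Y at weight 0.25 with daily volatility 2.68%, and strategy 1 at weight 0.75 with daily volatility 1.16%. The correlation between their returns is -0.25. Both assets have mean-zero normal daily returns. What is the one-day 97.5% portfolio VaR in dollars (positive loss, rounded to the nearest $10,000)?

$14,990,000

σ_p² = 0.25²·2.68² + 0.75²·1.16² + 2·-0.25·0.25·0.75·2.68·1.16 = 0.9143 (%²).
σ_p = √0.9143 = 0.956%.
At 97.5%, z = 1.960.
VaR = 1.960 × 0.956% = 1.874%; on $800,000,000 that is $14,992,000.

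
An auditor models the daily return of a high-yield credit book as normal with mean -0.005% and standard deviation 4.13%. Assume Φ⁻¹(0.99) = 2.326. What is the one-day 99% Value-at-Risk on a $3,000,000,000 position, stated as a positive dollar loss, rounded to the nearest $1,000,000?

$288,000,000

VaR = −μ + z·σ = −(-0.005%) + 2.326 × 4.13% = 9.611%.
On $3,000,000,000: 0.09611 × $3,000,000,000 = $288,330,000.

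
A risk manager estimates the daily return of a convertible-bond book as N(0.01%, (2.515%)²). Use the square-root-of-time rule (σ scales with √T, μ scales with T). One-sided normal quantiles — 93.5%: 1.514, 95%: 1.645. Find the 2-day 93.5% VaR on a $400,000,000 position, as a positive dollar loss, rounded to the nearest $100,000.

$21,500,000

σ_{2d} = 2.515% × √2 = 3.557%; μ_{2d} = 2 × 0.01% = 0.020%.
VaR = −(0.020%) + 1.514 × 3.557% = 5.365%.
On $400,000,000: 0.05365 × $400,000,000 = $21,460,000.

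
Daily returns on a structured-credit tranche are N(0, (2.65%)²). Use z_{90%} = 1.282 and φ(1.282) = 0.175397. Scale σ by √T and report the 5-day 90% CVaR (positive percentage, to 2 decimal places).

σ_{5d} = 2.65% × √5 = 5.926%.
ES multiplier = φ(z)/(1−α) = 0.175397/0.1 = 1.754.
ES = 5.926% × 1.754 = 10.394%.

10.39%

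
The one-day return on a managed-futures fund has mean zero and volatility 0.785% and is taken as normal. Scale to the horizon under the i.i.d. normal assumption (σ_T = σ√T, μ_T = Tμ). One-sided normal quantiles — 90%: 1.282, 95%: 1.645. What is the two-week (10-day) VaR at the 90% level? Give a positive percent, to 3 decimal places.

σ_{10d} = 0.785% × √10 = 2.482%.
VaR = 1.282 × 2.482% = 3.182%.

3.182%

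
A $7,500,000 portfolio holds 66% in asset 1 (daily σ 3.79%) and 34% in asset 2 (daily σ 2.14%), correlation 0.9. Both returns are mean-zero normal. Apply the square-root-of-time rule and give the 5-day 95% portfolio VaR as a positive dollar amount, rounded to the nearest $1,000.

σ_p = √(0.66²·3.79² + 0.34²·2.14² + 2·0.9·0.66·0.34·3.79·2.14) = 3.172%.
σ_{5d} = 3.172% × √5 = 7.093%.
z(95%) = 1.645.
VaR = 1.645 × 7.093% = 11.668%; on $7,500,000 that is $875,100.

$875,000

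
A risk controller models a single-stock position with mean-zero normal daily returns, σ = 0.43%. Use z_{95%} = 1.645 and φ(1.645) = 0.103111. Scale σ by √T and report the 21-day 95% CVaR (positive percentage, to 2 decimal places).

4.06%

σ_{21d} = 0.43% × √21 = 1.971%.
ES multiplier = φ(z)/(1−α) = 0.103111/0.05 = 2.062.
ES = 1.971% × 2.062 = 4.064%.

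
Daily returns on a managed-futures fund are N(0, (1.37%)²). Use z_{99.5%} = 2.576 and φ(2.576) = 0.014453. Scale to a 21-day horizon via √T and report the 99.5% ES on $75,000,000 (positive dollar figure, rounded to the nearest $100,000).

$13,600,000

σ_{21d} = 1.37% × √21 = 6.278%.
ES multiplier = φ(z)/(1−α) = 0.014453/0.005 = 2.891.
ES = 6.278% × 2.891 = 18.150%; on $75,000,000: $13,612,500.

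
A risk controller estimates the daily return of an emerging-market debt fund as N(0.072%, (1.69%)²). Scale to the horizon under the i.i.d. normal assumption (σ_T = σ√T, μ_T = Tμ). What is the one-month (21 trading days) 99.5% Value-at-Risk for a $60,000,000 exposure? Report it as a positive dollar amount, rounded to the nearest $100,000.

$11,100,000

At 99.5%, z = 2.576.
σ_{21d} = 1.69% × √21 = 7.745%; μ_{21d} = 21 × 0.072% = 1.512%.
VaR = −(1.512%) + 2.576 × 7.745% = 18.439%.
On $60,000,000: 0.18439 × $60,000,000 = $11,063,400.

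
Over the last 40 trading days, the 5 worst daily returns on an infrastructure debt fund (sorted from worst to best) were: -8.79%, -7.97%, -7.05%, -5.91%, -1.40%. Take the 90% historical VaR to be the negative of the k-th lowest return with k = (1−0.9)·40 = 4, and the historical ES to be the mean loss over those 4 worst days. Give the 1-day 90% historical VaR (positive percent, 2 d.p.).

5.91%

k = 4; the 4th lowest return is -5.91%, so VaR = 5.91%.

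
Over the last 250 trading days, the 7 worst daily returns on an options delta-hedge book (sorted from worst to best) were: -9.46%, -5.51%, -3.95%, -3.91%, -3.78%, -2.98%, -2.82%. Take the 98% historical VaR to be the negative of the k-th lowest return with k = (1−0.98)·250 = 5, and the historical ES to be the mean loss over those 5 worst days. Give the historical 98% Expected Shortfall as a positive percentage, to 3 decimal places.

5.322%

The 5 worst returns sum to -26.61%.
ES = −(-26.61%) / 5 = 5.322%.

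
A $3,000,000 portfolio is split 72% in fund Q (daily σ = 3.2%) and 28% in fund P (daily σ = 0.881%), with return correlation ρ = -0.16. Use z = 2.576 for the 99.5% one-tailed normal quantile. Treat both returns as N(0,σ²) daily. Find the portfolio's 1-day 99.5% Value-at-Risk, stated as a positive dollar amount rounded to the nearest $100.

$176,000

σ_p² = 0.72²·3.2² + 0.28²·0.881² + 2·-0.16·0.72·0.28·3.2·0.881 = 5.1874 (%²).
σ_p = √5.1874 = 2.278%.
VaR = 2.576 × 2.278% = 5.868%; on $3,000,000 that is $176,040.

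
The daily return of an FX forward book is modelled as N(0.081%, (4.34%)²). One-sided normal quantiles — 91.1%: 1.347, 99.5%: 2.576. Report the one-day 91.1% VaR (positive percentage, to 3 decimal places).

5.765%

VaR = −μ + z·σ = −(0.081%) + 1.347 × 4.34% = 5.765%.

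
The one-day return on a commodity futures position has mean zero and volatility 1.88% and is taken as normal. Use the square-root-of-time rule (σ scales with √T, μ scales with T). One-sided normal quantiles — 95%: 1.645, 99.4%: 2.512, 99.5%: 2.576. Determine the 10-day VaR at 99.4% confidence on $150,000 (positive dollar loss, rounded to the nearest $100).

$22,400

σ_{10d} = 1.88% × √10 = 5.945%.
VaR = 2.512 × 5.945% = 14.934%.
On $150,000: 0.14934 × $150,000 = $22,401.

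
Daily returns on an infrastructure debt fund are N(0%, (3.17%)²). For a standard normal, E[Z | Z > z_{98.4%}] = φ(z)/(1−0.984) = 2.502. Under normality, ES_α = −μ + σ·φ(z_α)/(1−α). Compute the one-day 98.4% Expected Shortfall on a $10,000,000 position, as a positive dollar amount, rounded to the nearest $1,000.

$793,000

ES = 3.17% × 2.502 = 7.931%.
On $10,000,000: 0.07931 × $10,000,000 = $793,100.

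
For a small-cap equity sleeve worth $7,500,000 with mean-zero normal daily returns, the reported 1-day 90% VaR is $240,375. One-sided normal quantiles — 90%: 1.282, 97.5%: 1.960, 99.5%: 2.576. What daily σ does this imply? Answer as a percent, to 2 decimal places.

2.50%

VaR as a fraction: $240,375 / $7,500,000 = 3.205%.
σ = VaR / z = 3.205% / 1.282 = 2.500%.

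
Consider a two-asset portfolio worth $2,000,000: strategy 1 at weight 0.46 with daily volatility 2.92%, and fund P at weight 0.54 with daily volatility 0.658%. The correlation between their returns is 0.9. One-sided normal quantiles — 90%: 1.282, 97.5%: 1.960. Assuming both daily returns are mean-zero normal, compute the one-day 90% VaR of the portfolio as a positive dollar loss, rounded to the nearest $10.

σ_p² = 0.46²·2.92² + 0.54²·0.658² + 2·0.9·0.46·0.54·2.92·0.658 = 2.7895 (%²).
σ_p = √2.7895 = 1.670%.
VaR = 1.282 × 1.670% = 2.141%; on $2,000,000 that is $42,820.

$42,820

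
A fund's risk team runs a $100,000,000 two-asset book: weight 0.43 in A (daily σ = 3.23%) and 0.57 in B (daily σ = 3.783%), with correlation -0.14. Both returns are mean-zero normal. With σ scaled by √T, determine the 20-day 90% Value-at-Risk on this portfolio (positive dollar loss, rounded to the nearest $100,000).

σ_p = √(0.43²·3.23² + 0.57²·3.783² + 2·-0.14·0.43·0.57·3.23·3.783) = 2.396%.
σ_{20d} = 2.396% × √20 = 10.715%.
z(90%) = 1.282.
VaR = 1.282 × 10.715% = 13.737%; on $100,000,000 that is $13,737,000.

$13,700,000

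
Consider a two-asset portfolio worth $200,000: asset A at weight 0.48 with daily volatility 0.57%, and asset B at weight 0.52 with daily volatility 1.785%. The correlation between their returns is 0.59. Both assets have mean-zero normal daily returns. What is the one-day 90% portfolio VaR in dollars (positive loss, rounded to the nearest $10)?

σ_p² = 0.48²·0.57² + 0.52²·1.785² + 2·0.59·0.48·0.52·0.57·1.785 = 1.2361 (%²).
σ_p = √1.2361 = 1.112%.
At 90%, z = 1.282.
VaR = 1.282 × 1.112% = 1.426%; on $200,000 that is $2,852.

$2,850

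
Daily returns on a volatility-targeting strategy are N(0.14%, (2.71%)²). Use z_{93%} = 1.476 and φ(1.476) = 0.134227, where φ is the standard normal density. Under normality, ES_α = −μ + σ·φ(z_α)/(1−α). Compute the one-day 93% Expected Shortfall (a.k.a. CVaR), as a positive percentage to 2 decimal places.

5.06%

Tail multiplier: φ(z)/(1−α) = 0.134227 / 0.07 = 1.918.
ES = −(0.14%) + 2.71% × 1.918 = 5.058%.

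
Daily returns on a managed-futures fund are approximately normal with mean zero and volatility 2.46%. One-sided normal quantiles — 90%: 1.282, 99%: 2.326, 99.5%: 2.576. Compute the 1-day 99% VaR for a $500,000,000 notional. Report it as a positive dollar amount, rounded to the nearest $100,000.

VaR = z·σ = 2.326 × 2.46% = 5.722%.
On $500,000,000: 0.05722 × $500,000,000 = $28,610,000.

$28,600,000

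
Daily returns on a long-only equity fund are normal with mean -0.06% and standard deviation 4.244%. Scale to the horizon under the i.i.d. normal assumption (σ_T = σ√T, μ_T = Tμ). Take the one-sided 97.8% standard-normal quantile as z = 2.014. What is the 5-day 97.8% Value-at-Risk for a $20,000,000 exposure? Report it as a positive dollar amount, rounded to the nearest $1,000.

$3,883,000

σ_{5d} = 4.244% × √5 = 9.490%; μ_{5d} = 5 × -0.06% = -0.300%.
VaR = −(-0.300%) + 2.014 × 9.490% = 19.413%.
On $20,000,000: 0.19413 × $20,000,000 = $3,882,600.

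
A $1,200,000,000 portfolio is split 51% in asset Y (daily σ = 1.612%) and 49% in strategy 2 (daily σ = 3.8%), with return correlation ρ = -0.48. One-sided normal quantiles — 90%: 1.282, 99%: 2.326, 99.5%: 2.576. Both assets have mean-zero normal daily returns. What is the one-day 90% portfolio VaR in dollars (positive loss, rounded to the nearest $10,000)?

σ_p² = 0.51²·1.612² + 0.49²·3.8² + 2·-0.48·0.51·0.49·1.612·3.8 = 2.6734 (%²).
σ_p = √2.6734 = 1.635%.
VaR = 1.282 × 1.635% = 2.096%; on $1,200,000,000 that is $25,152,000.

$25,150,000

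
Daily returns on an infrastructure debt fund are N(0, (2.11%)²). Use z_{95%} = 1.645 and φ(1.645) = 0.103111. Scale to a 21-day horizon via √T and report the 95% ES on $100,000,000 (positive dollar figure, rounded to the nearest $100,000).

σ_{21d} = 2.11% × √21 = 9.669%.
ES multiplier = φ(z)/(1−α) = 0.103111/0.05 = 2.062.
ES = 9.669% × 2.062 = 19.937%; on $100,000,000: $19,937,000.

$19,900,000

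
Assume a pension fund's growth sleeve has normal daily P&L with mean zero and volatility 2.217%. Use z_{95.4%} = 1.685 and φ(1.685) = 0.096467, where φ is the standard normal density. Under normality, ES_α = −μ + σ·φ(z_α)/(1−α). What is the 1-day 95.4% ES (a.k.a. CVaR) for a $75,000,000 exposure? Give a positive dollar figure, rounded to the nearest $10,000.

Tail multiplier: φ(z)/(1−α) = 0.096467 / 0.046 = 2.097.
ES = 2.217% × 2.097 = 4.649%.
On $75,000,000: 0.04649 × $75,000,000 = $3,486,750.

$3,490,000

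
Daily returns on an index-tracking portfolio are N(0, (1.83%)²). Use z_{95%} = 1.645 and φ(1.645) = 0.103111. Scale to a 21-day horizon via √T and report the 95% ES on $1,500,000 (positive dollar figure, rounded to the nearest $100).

$259,400

σ_{21d} = 1.83% × √21 = 8.386%.
ES multiplier = φ(z)/(1−α) = 0.103111/0.05 = 2.062.
ES = 8.386% × 2.062 = 17.292%; on $1,500,000: $259,380.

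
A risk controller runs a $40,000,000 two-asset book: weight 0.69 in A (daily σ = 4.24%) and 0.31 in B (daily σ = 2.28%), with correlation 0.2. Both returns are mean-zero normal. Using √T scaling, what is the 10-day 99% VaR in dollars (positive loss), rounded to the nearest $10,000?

$9,250,000

σ_p = √(0.69²·4.24² + 0.31²·2.28² + 2·0.2·0.69·0.31·4.24·2.28) = 3.144%.
σ_{10d} = 3.144% × √10 = 9.942%.
z(99%) = 2.326.
VaR = 2.326 × 9.942% = 23.125%; on $40,000,000 that is $9,250,000.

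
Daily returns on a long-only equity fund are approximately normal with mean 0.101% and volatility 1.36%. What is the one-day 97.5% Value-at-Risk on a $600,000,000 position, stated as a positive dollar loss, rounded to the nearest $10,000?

$15,390,000

At 97.5% one-sided, z = 1.960.
VaR = −μ + z·σ = −(0.101%) + 1.960 × 1.36% = 2.565%.
On $600,000,000: 0.02565 × $600,000,000 = $15,390,000.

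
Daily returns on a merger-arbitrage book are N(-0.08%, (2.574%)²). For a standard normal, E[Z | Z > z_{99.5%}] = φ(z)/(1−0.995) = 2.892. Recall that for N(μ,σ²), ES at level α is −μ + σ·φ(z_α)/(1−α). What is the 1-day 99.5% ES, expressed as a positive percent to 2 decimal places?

7.52%

ES = −(-0.08%) + 2.574% × 2.892 = 7.524%.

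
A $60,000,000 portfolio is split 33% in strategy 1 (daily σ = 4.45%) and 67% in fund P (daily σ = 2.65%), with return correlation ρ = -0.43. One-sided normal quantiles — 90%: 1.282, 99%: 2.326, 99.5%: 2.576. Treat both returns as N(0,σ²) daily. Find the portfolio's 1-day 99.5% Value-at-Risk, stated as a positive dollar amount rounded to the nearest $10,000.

σ_p² = 0.33²·4.45² + 0.67²·2.65² + 2·-0.43·0.33·0.67·4.45·2.65 = 3.0666 (%²).
σ_p = √3.0666 = 1.751%.
VaR = 2.576 × 1.751% = 4.511%; on $60,000,000 that is $2,706,600.

$2,710,000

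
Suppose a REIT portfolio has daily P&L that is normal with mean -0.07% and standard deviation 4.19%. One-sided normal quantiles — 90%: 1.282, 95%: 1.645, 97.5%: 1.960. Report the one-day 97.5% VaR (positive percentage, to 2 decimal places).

VaR = −μ + z·σ = −(-0.07%) + 1.960 × 4.19% = 8.282%.

8.28%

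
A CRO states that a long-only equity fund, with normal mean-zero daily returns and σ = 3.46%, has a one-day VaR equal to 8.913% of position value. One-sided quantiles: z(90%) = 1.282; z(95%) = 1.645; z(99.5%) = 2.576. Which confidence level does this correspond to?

99.5%

Implied z = VaR/σ = 8.913 / 3.46 = 2.576.
This matches z(99.5%) = 2.576.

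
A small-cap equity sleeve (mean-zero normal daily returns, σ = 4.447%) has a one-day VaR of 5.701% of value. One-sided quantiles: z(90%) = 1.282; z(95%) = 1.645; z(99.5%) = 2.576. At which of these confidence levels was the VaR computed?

90%

Implied z = VaR/σ = 5.701 / 4.447 = 1.282.
This matches z(90%) = 1.282.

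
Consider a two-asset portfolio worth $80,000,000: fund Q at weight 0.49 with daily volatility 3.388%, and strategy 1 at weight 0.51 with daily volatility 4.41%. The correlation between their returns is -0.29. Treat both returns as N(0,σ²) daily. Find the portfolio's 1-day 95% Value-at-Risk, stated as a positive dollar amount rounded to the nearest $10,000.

σ_p² = 0.49²·3.388² + 0.51²·4.41² + 2·-0.29·0.49·0.51·3.388·4.41 = 5.6489 (%²).
σ_p = √5.6489 = 2.377%.
At 95%, z = 1.645.
VaR = 1.645 × 2.377% = 3.910%; on $80,000,000 that is $3,128,000.

$3,130,000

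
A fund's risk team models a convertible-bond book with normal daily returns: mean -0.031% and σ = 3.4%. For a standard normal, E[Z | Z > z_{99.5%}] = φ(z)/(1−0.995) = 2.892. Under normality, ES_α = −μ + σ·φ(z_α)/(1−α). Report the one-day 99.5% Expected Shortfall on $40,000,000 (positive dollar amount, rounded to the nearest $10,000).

$3,950,000

ES = −(-0.031%) + 3.4% × 2.892 = 9.864%.
On $40,000,000: 0.09864 × $40,000,000 = $3,945,600.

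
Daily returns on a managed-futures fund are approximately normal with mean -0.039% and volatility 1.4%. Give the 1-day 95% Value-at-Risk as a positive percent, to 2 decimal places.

At 95% one-sided, z = 1.645.
VaR = −μ + z·σ = −(-0.039%) + 1.645 × 1.4% = 2.342%.

2.34%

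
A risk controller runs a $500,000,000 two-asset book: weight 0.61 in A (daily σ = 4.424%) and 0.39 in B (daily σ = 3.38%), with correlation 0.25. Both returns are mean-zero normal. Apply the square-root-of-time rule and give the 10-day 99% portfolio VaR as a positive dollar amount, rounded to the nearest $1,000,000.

$121,000,000

σ_p = √(0.61²·4.424² + 0.39²·3.38² + 2·0.25·0.61·0.39·4.424·3.38) = 3.286%.
σ_{10d} = 3.286% × √10 = 10.391%.
z(99%) = 2.326.
VaR = 2.326 × 10.391% = 24.169%; on $500,000,000 that is $120,845,000.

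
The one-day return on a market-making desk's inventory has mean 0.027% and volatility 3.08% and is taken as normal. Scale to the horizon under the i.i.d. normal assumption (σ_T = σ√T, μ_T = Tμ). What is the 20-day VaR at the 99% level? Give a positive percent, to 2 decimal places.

At 99%, z = 2.326.
σ_{20d} = 3.08% × √20 = 13.774%; μ_{20d} = 20 × 0.027% = 0.540%.
VaR = −(0.540%) + 2.326 × 13.774% = 31.498%.

31.50%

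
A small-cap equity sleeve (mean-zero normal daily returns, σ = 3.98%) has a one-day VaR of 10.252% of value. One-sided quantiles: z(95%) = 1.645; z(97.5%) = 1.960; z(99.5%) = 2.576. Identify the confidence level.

Implied z = VaR/σ = 10.252 / 3.98 = 2.576.
This matches z(99.5%) = 2.576.

99.5%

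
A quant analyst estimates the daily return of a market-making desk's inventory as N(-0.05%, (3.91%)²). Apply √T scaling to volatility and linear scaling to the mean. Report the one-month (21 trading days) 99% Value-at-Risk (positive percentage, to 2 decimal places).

42.73%

At 99%, z = 2.326.
σ_{21d} = 3.91% × √21 = 17.918%; μ_{21d} = 21 × -0.05% = -1.050%.
VaR = −(-1.050%) + 2.326 × 17.918% = 42.727%.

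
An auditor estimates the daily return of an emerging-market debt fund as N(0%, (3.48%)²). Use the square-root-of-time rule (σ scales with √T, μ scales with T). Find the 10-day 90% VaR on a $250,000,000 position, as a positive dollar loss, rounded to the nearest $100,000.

At 90%, z = 1.282.
σ_{10d} = 3.48% × √10 = 11.005%.
VaR = 1.282 × 11.005% = 14.108%.
On $250,000,000: 0.14108 × $250,000,000 = $35,270,000.

$35,300,000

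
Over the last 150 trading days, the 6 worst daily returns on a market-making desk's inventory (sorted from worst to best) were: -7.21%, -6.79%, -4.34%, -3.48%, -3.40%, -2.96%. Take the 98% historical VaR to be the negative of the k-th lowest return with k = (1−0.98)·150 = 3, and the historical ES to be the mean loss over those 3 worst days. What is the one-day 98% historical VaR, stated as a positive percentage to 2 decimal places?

k = 3; the 3rd lowest return is -4.34%, so VaR = 4.34%.

4.34%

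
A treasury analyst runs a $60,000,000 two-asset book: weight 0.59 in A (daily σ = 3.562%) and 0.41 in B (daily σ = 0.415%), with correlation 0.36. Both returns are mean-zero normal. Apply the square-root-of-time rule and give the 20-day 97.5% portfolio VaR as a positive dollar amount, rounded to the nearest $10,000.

σ_p = √(0.59²·3.562² + 0.41²·0.415² + 2·0.36·0.59·0.41·3.562·0.415) = 2.169%.
σ_{20d} = 2.169% × √20 = 9.700%.
z(97.5%) = 1.960.
VaR = 1.960 × 9.700% = 19.012%; on $60,000,000 that is $11,407,200.

$11,410,000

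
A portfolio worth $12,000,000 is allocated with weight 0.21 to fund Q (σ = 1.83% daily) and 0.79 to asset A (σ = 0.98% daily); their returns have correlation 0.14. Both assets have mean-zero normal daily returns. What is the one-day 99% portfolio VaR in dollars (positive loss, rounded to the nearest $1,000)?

$254,000

σ_p² = 0.21²·1.83² + 0.79²·0.98² + 2·0.14·0.21·0.79·1.83·0.98 = 0.8304 (%²).
σ_p = √0.8304 = 0.911%.
At 99%, z = 2.326.
VaR = 2.326 × 0.911% = 2.119%; on $12,000,000 that is $254,280.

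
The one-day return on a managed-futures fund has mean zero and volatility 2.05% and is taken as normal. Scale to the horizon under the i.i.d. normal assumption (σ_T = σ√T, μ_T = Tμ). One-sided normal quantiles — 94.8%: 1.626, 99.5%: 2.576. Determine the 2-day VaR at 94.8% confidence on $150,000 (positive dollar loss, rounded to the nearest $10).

$7,070

σ_{2d} = 2.05% × √2 = 2.899%.
VaR = 1.626 × 2.899% = 4.714%.
On $150,000: 0.04714 × $150,000 = $7,071.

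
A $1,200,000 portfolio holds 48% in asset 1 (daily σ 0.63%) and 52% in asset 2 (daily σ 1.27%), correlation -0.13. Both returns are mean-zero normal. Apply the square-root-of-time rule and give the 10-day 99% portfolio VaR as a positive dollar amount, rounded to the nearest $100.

σ_p = √(0.48²·0.63² + 0.52²·1.27² + 2·-0.13·0.48·0.52·0.63·1.27) = 0.690%.
σ_{10d} = 0.690% × √10 = 2.182%.
z(99%) = 2.326.
VaR = 2.326 × 2.182% = 5.075%; on $1,200,000 that is $60,900.

$60,900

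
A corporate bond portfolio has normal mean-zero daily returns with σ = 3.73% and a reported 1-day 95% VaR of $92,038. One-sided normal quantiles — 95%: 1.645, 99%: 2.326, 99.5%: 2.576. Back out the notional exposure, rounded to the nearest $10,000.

VaR as a fraction of value: z·σ = 1.645 × 3.73% = 6.13585%.
Position = $92,038 / 0.0613585 = $1,500,004.

$1,500,000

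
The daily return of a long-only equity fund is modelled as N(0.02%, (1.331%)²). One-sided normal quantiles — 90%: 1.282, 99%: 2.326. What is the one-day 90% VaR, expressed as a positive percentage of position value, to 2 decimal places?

VaR = −μ + z·σ = −(0.02%) + 1.282 × 1.331% = 1.686%.

1.69%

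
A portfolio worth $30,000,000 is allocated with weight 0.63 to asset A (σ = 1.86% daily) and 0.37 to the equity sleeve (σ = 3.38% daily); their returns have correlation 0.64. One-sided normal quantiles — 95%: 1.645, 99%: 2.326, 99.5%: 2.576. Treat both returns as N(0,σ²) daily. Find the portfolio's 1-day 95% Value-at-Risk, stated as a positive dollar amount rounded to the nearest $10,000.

$1,080,000

σ_p² = 0.63²·1.86² + 0.37²·3.38² + 2·0.64·0.63·0.37·1.86·3.38 = 4.8129 (%²).
σ_p = √4.8129 = 2.194%.
VaR = 1.645 × 2.194% = 3.609%; on $30,000,000 that is $1,082,700.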